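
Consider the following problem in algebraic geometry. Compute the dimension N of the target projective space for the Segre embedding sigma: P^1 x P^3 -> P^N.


The Segre embedding maps P^m x P^n into P^N via
all products of coordinates from each factor.
N = (m+1)(n+1) - 1
N = (1+1)(3+1) - 1
N = 2*4 - 1
N = 8 - 1 = 7

7


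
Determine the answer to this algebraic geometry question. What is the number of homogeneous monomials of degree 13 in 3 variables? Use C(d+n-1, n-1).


The number of degree-13 monomials in 3 variables is C(d+n-1, n-1).
= C(13+3-1, 3-1) = C(15, 2)
= 105

105


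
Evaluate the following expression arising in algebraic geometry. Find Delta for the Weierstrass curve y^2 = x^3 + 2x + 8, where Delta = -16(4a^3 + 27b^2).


Compute each component:
4a^3 = 4*2^3 = 4*8 = 32
27b^2 = 27*8^2 = 27*64 = 1728
4a^3 + 27b^2 = 32 + 1728 = 1760
Delta = -16*1760 = -28160

-28160


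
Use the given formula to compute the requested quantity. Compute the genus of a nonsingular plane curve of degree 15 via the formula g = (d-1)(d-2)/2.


Using the genus formula for smooth plane curves:
g = (d-1)(d-2)/2
g = (15-1)(15-2)/2
g = 14*13/2
g = 182/2 = 91

91


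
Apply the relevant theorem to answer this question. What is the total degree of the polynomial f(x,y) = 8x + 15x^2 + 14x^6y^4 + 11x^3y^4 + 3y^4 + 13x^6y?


Examine each term for its total degree (sum of exponents).
  Term '8x' has total degree 1+0 = 1.
  Term '15x^2' has total degree 2+0 = 2.
  Term '14x^6y^4' has total degree 6+4 = 10.
  Term '11x^3y^4' has total degree 3+4 = 7.
  Term '3y^4' has total degree 0+4 = 4.
  Term '13x^6y' has total degree 6+1 = 7.
The maximum total degree among all terms is 10.

10


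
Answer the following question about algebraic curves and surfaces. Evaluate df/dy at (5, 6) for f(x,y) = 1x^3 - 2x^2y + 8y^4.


df/dy = (-2)*x^2 + 4*8*y^3
At (5,6): (-2)*5^2 + 4*8*6^3
= -50 + 6912
= 6862

6862


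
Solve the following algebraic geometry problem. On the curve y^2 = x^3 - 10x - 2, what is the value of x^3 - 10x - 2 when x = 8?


Compute x^3 - 10x - 2 at x = 8:
x^3 = 8^3 = 512
(-10)*x = (-10)*8 = -80
Sum: 512 - 80 - 2 = 430

430


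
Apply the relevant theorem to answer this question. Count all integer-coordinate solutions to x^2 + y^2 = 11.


Systematically check integer values of x where x^2 <= 11.
For each valid x, check if 11 - x^2 is a perfect square.
Total integer solutions found: 0

0


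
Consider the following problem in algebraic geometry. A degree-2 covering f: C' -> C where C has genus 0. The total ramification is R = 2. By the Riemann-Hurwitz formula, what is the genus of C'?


Riemann-Hurwitz formula: 2g' - 2 = d(2g - 2) + R
Given: d = 2, g = 0, R = 2
2g' - 2 = 2*(2*0 - 2) + 2
2g' - 2 = 2*(-2) + 2
2g' - 2 = -4 + 2 = -2
2g' = 0
g' = 0

0


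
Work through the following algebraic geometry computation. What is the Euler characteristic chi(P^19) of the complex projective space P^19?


The complex projective space P^19 has one cell in each even real dimension 0, 2, ..., 38.
The cohomology groups are H^{2k}(P^19) = Z for k = 0,...,19, and 0 otherwise.
Euler characteristic = sum of Betti numbers = 1 per even-dimensional cohomology group.
chi(P^19) = 19 + 1 = 20

20


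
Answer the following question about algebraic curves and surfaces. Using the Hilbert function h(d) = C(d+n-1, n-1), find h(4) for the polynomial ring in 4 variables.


The Hilbert function for the polynomial ring in 4 variables is:
h(d) = C(d+n-1, n-1)
h(4) = C(4+4-1, 4-1) = C(7, 3)
= 7! / (3! * 4!)
= 35

35


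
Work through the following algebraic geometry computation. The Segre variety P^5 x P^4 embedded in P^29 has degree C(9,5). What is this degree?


The degree of the Segre variety P^5 x P^4 is C(m+n, m).
= C(9, 5)
= 126

126


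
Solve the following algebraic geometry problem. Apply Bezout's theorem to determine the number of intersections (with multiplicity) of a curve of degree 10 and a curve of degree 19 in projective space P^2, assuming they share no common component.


Bezout's theorem states the intersection count equals the product of degrees.
Intersection count = 10 * 19 = 190

190


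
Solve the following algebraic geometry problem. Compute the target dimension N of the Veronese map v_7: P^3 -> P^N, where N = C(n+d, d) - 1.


The Veronese embedding v_d: P^n -> P^N maps each point to all
degree-d monomials in n+1 homogeneous coordinates.
N = C(n+d, d) - 1
N = C(3+7, 7) - 1
N = C(10, 7) - 1
C(10, 7) = 120
N = 120 - 1 = 119

119


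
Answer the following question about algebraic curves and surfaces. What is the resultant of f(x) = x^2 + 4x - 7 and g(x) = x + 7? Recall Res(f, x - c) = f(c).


For Res(f, x - c), we evaluate f at x = c.
f(-7) = (-7)^2 + 4*(-7) - 7
= 49 - 28 - 7
= 21 - 7 = 14
Res(f, g) = 14

14


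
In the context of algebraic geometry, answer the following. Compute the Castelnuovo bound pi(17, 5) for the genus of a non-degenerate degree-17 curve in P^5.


Castelnuovo's bound: write d - 1 = m(r-1) + epsilon with 0 <= epsilon < r-1.
d - 1 = 17 - 1 = 16
r - 1 = 5 - 1 = 4
16 = 4*4 + 0, so m = 4, epsilon = 0
pi(d, r) = m(m-1)(r-1)/2 + m*epsilon
= 4*3*4/2 + 4*0
= 48/2 + 0
= 24 + 0 = 24

24


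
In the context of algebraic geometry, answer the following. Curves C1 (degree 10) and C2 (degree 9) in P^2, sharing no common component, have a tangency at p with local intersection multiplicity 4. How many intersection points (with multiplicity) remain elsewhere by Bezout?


By Bezout's theorem, the total intersection number is d1 * d2.
Total = 10 * 9 = 90
Intersection multiplicity at p = 4
Remaining intersections = 90 - 4 = 86

86


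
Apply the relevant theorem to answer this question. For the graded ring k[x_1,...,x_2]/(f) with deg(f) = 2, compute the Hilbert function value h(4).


For R = k[x_1,...,x_n]/(f) with f homogeneous of degree e:
The Hilbert series is (1 - t^e)/(1 - t)^n.
So h(d) = C(d+n-1, n-1) - C(d-e+n-1, n-1) for d >= e.
With n=2, e=2, d=4:
C(4+2-1, 2-1) = C(5, 1) = 5
C(4-2+2-1, 2-1) = C(3, 1) = 3
h(4) = 5 - 3 = 2

2


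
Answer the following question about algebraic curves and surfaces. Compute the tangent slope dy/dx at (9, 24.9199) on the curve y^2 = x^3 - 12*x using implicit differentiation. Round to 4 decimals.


Using implicit differentiation of y^2 = x^3 - 12*x:
2y * dy/dx = 3x^2 - 12
dy/dx = (3x^2 - 12)/(2y)
Numerator: 3*9^2 - 12 = 231
Denominator: 2*24.9199 = 49.8398
dy/dx = 231/49.8398 = 4.6349

4.6349


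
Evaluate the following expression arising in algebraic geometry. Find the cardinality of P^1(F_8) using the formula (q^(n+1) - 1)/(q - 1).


P^1(F_8) has (q^(n+1) - 1)/(q - 1) points.
= 8^1 + 8^0
= 8 + 1
= 9

9


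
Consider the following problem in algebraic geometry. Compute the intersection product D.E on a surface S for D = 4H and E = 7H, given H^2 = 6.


Using bilinearity of the intersection pairing on a surface S:
(aH).(bH) = ab * (H.H)
We have H^2 = 6.
D.E = (4H).(7H) = 4*7*6
= 28*6
= 168

168


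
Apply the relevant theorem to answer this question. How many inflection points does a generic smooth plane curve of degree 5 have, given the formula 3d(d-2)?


For a general smooth plane curve C of degree d, the inflection points are
the intersection of C with its Hessian curve, which has degree 3(d-2).
By Bezout, the total intersection number is d * 3(d-2) = 5 * 9 = 45.
For a general curve every flex is ordinary, so each contributes
multiplicity 1 to C·Hess(C), and the number of distinct inflection
points is 3d(d-2).
Inflection points = 3*5*(5-2) = 3*5*3 = 45

45


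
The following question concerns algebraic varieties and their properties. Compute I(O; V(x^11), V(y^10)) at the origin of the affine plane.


The intersection multiplicity of V(x^a) and V(y^b) at the origin is:
I(O; V(x^11), V(y^10)) = dim_k(k[x,y]/(x^11, y^10))
A basis for k[x,y]/(x^11, y^10) is the set of monomials x^i * y^j
where 0 <= i < 11 and 0 <= j < 10.
The number of such monomials is 11 * 10 = 110

110


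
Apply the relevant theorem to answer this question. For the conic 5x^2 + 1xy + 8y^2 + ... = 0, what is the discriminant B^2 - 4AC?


The discriminant of a conic Ax^2 + Bxy + Cy^2 + ... = 0 is B^2 - 4AC.
B^2 = 1^2 = 1
4AC = 4*5*8 = 160
Discriminant = 1 - 160 = -159

-159


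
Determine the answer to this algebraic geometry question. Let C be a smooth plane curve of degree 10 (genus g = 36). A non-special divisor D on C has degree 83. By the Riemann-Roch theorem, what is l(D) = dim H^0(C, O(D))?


First, compute the genus of a smooth plane curve of degree 10:
g = (d-1)(d-2)/2 = (10-1)(10-2)/2 = 36
For a non-special divisor D (i.e., h^1(D) = 0), Riemann-Roch gives:
l(D) = deg(D) - g + 1
Since deg(D) = 83 >= 2g - 1 = 71, D is non-special.
l(D) = 83 - 36 + 1 = 48

48


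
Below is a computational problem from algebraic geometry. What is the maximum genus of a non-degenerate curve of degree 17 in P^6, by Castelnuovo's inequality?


Castelnuovo's bound: write d - 1 = m(r-1) + epsilon with 0 <= epsilon < r-1.
d - 1 = 17 - 1 = 16
r - 1 = 6 - 1 = 5
16 = 3*5 + 1, so m = 3, epsilon = 1
pi(d, r) = m(m-1)(r-1)/2 + m*epsilon
= 3*2*5/2 + 3*1
= 30/2 + 3
= 15 + 3 = 18

18


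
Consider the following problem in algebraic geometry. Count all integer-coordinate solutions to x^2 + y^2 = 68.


Systematically check integer values of x where x^2 <= 68.
For each valid x, check if 68 - x^2 is a perfect square.
x=2: 68 - 4 = 64, sqrt = 8 (valid)
x=8: 68 - 64 = 4, sqrt = 2 (valid)
Total integer solutions found: 8

8


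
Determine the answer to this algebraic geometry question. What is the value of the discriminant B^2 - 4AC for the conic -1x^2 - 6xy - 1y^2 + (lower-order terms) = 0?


The discriminant of a conic Ax^2 + Bxy + Cy^2 + ... = 0 is B^2 - 4AC.
B^2 = (-6)^2 = 36
4AC = 4*(-1)*(-1) = 4
Discriminant = 36 - 4 = 32

32


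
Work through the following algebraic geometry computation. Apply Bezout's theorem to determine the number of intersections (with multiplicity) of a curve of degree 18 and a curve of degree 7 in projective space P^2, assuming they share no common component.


Bezout's theorem states the intersection count equals the product of degrees.
Intersection count = 18 * 7 = 126

126


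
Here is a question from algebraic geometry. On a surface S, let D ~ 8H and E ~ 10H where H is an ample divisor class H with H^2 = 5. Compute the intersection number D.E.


Using bilinearity of the intersection pairing on a surface S:
(aH).(bH) = ab * (H.H)
We have H^2 = 5.
D.E = (8H).(10H) = 8*10*5
= 80*5
= 400

400


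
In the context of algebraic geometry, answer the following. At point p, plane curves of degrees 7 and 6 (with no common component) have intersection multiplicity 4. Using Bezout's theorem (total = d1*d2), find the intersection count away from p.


By Bezout's theorem, the total intersection number is d1 * d2.
Total = 7 * 6 = 42
Intersection multiplicity at p = 4
Remaining intersections = 42 - 4 = 38

38


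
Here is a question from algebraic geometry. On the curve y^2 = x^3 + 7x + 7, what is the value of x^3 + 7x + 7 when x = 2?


Compute x^3 + 7x + 7 at x = 2:
x^3 = 2^3 = 8
7*x = 7*2 = 14
Sum: 8 + 14 + 7 = 29

29


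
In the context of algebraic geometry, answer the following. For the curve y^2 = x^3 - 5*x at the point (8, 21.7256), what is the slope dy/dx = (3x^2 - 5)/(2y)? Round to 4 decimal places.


Using implicit differentiation of y^2 = x^3 - 5*x:
2y * dy/dx = 3x^2 - 5
dy/dx = (3x^2 - 5)/(2y)
Numerator: 3*8^2 - 5 = 187
Denominator: 2*21.7256 = 43.4512
dy/dx = 187/43.4512 = 4.3037

4.3037


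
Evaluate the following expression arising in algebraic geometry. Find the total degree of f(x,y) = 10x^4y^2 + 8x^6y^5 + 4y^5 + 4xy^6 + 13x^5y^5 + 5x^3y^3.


Examine each term for its total degree (sum of exponents).
  Term '10x^4y^2' has total degree 4+2 = 6.
  Term '8x^6y^5' has total degree 6+5 = 11.
  Term '4y^5' has total degree 0+5 = 5.
  Term '4xy^6' has total degree 1+6 = 7.
  Term '13x^5y^5' has total degree 5+5 = 10.
  Term '5x^3y^3' has total degree 3+3 = 6.
The maximum total degree among all terms is 11.

11


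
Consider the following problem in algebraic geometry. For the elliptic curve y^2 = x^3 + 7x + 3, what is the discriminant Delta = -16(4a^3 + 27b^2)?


Compute each component:
4a^3 = 4*7^3 = 4*343 = 1372
27b^2 = 27*3^2 = 27*9 = 243
4a^3 + 27b^2 = 1372 + 243 = 1615
Delta = -16*1615 = -25840

-25840


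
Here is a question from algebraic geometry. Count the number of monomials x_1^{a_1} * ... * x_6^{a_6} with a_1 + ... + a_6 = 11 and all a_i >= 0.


The number of degree-11 monomials in 6 variables is C(d+n-1, n-1).
= C(11+6-1, 6-1) = C(16, 5)
= 4368

4368


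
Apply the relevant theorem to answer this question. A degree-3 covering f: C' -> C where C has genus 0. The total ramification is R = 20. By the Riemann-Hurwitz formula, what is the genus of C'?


Riemann-Hurwitz formula: 2g' - 2 = d(2g - 2) + R
Given: d = 3, g = 0, R = 20
2g' - 2 = 3*(2*0 - 2) + 20
2g' - 2 = 3*(-2) + 20
2g' - 2 = -6 + 20 = 14
2g' = 16
g' = 8

8


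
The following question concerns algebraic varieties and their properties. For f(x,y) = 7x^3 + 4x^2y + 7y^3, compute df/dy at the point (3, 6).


df/dy = 4*x^2 + 3*7*y^2
At (3,6): 4*3^2 + 3*7*6^2
= 36 + 756
= 792

792


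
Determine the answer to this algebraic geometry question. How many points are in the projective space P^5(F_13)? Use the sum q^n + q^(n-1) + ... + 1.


P^5(F_13) has (q^(n+1) - 1)/(q - 1) points.
= 13^5 + 13^4 + 13^3 + 13^2 + 13^1 + 13^0
= 371293 + 28561 + 2197 + 169 + 13 + 1
= 402234

402234


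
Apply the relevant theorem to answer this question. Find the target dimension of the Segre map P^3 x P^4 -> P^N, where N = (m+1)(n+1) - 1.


The Segre embedding maps P^m x P^n into P^N via
all products of coordinates from each factor.
N = (m+1)(n+1) - 1
N = (3+1)(4+1) - 1
N = 4*5 - 1
N = 20 - 1 = 19

19


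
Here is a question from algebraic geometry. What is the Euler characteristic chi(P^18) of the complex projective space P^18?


The complex projective space P^18 has one cell in each even real dimension 0, 2, ..., 36.
The cohomology groups are H^{2k}(P^18) = Z for k = 0,...,18, and 0 otherwise.
Euler characteristic = sum of Betti numbers = 1 per even-dimensional cohomology group.
chi(P^18) = 18 + 1 = 19

19


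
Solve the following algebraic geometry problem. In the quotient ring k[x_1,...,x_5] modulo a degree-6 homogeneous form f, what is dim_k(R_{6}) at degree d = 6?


For R = k[x_1,...,x_n]/(f) with f homogeneous of degree e:
The Hilbert series is (1 - t^e)/(1 - t)^n.
So h(d) = C(d+n-1, n-1) - C(d-e+n-1, n-1) for d >= e.
With n=5, e=6, d=6:
C(6+5-1, 5-1) = C(10, 4) = 210
C(6-6+5-1, 5-1) = C(4, 4) = 1
h(6) = 210 - 1 = 209

209


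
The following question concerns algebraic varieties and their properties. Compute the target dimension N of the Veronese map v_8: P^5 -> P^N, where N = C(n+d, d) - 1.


The Veronese embedding v_d: P^n -> P^N maps each point to all
degree-d monomials in n+1 homogeneous coordinates.
N = C(n+d, d) - 1
N = C(5+8, 8) - 1
N = C(13, 8) - 1
C(13, 8) = 1287
N = 1287 - 1 = 1286

1286


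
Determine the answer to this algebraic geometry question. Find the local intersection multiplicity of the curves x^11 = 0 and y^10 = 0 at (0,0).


The intersection multiplicity of V(x^a) and V(y^b) at the origin is:
I(O; V(x^11), V(y^10)) = dim_k(k[x,y]/(x^11, y^10))
A basis for k[x,y]/(x^11, y^10) is the set of monomials x^i * y^j
where 0 <= i < 11 and 0 <= j < 10.
The number of such monomials is 11 * 10 = 110

110


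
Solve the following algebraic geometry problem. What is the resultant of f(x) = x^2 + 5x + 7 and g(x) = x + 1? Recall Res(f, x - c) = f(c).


For Res(f, x - c), we evaluate f at x = c.
f(-1) = (-1)^2 + 5*(-1) + 7
= 1 - 5 + 7
= -4 + 7 = 3
Res(f, g) = 3

3


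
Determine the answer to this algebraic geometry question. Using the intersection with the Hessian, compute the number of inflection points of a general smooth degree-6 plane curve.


For a general smooth plane curve C of degree d, the inflection points are
the intersection of C with its Hessian curve, which has degree 3(d-2).
By Bezout, the total intersection number is d * 3(d-2) = 6 * 12 = 72.
For a general curve every flex is ordinary, so each contributes
multiplicity 1 to C·Hess(C), and the number of distinct inflection
points is 3d(d-2).
Inflection points = 3*6*(6-2) = 3*6*4 = 72

72


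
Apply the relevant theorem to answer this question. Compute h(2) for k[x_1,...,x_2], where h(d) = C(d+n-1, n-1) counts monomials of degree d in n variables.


The Hilbert function for the polynomial ring in 2 variables is:
h(d) = C(d+n-1, n-1)
h(2) = C(2+2-1, 2-1) = C(3, 1)
= 3! / (1! * 2!)
= 3

3


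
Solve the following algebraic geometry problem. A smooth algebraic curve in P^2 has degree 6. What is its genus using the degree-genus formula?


Using the genus formula for smooth plane curves:
g = (d-1)(d-2)/2
g = (6-1)(6-2)/2
g = 5*4/2
g = 20/2 = 10

10


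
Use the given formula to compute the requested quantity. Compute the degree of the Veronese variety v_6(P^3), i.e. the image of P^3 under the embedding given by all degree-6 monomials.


The Veronese variety v_6(P^3) has degree d^r.
d^r = 6^3 = 216

216


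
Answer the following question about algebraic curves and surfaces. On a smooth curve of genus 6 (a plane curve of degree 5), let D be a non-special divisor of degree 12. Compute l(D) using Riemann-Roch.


First, compute the genus of a smooth plane curve of degree 5:
g = (d-1)(d-2)/2 = (5-1)(5-2)/2 = 6
For a non-special divisor D (i.e., h^1(D) = 0), Riemann-Roch gives:
l(D) = deg(D) - g + 1
Since deg(D) = 12 >= 2g - 1 = 11, D is non-special.
l(D) = 12 - 6 + 1 = 7

7


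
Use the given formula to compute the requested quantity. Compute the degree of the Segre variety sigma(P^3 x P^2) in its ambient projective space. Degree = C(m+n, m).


The degree of the Segre variety P^3 x P^2 is C(m+n, m).
= C(5, 3)
= 10

10


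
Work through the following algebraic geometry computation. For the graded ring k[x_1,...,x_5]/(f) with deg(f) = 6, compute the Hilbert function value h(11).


For R = k[x_1,...,x_n]/(f) with f homogeneous of degree e:
The Hilbert series is (1 - t^e)/(1 - t)^n.
So h(d) = C(d+n-1, n-1) - C(d-e+n-1, n-1) for d >= e.
With n=5, e=6, d=11:
C(11+5-1, 5-1) = C(15, 4) = 1365
C(11-6+5-1, 5-1) = C(9, 4) = 126
h(11) = 1365 - 126 = 1239

1239


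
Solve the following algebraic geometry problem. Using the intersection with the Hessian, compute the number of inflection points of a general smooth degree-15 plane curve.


For a general smooth plane curve C of degree d, the inflection points are
the intersection of C with its Hessian curve, which has degree 3(d-2).
By Bezout, the total intersection number is d * 3(d-2) = 15 * 39 = 585.
For a general curve every flex is ordinary, so each contributes
multiplicity 1 to C·Hess(C), and the number of distinct inflection
points is 3d(d-2).
Inflection points = 3*15*(15-2) = 3*15*13 = 585

585


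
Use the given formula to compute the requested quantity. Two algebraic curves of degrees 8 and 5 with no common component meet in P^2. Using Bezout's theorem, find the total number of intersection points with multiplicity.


Bezout's theorem states the intersection count equals the product of degrees.
Intersection count = 8 * 5 = 40

40


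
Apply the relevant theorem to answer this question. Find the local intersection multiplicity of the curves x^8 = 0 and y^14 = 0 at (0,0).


The intersection multiplicity of V(x^a) and V(y^b) at the origin is:
I(O; V(x^8), V(y^14)) = dim_k(k[x,y]/(x^8, y^14))
A basis for k[x,y]/(x^8, y^14) is the set of monomials x^i * y^j
where 0 <= i < 8 and 0 <= j < 14.
The number of such monomials is 8 * 14 = 112

112


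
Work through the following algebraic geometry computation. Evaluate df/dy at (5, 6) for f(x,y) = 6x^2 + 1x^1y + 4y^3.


df/dy = 1*x^1 + 3*4*y^2
At (5,6): 1*5^1 + 3*4*6^2
= 5 + 432
= 437

437


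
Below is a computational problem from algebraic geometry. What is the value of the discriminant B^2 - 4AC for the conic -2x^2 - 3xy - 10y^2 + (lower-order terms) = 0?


The discriminant of a conic Ax^2 + Bxy + Cy^2 + ... = 0 is B^2 - 4AC.
B^2 = (-3)^2 = 9
4AC = 4*(-2)*(-10) = 80
Discriminant = 9 - 80 = -71

-71


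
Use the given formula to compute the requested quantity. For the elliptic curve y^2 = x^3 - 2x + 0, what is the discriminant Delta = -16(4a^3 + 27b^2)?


Compute each component:
4a^3 = 4*(-2)^3 = 4*(-8) = -32
27b^2 = 27*0^2 = 27*0 = 0
4a^3 + 27b^2 = -32 + 0 = -32
Delta = -16*(-32) = 512

512


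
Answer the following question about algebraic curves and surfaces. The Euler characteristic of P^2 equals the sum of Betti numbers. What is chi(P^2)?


The complex projective space P^2 has one cell in each even real dimension 0, 2, ..., 4.
The cohomology groups are H^{2k}(P^2) = Z for k = 0,...,2, and 0 otherwise.
Euler characteristic = sum of Betti numbers = 1 per even-dimensional cohomology group.
chi(P^2) = 2 + 1 = 3

3


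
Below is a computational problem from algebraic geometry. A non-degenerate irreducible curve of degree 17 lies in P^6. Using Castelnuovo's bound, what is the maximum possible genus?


Castelnuovo's bound: write d - 1 = m(r-1) + epsilon with 0 <= epsilon < r-1.
d - 1 = 17 - 1 = 16
r - 1 = 6 - 1 = 5
16 = 3*5 + 1, so m = 3, epsilon = 1
pi(d, r) = m(m-1)(r-1)/2 + m*epsilon
= 3*2*5/2 + 3*1
= 30/2 + 3
= 15 + 3 = 18

18


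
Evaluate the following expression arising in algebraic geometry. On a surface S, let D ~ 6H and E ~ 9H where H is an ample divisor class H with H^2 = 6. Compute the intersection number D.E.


Using bilinearity of the intersection pairing on a surface S:
(aH).(bH) = ab * (H.H)
We have H^2 = 6.
D.E = (6H).(9H) = 6*9*6
= 54*6
= 324

324


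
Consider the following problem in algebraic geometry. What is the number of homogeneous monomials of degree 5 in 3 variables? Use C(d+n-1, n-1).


The number of degree-5 monomials in 3 variables is C(d+n-1, n-1).
= C(5+3-1, 3-1) = C(7, 2)
= 21

21


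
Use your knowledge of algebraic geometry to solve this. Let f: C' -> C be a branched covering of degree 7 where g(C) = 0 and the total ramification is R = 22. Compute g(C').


Riemann-Hurwitz formula: 2g' - 2 = d(2g - 2) + R
Given: d = 7, g = 0, R = 22
2g' - 2 = 7*(2*0 - 2) + 22
2g' - 2 = 7*(-2) + 22
2g' - 2 = -14 + 22 = 8
2g' = 10
g' = 5

5


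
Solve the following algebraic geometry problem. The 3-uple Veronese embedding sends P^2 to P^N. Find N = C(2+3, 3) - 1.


The Veronese embedding v_d: P^n -> P^N maps each point to all
degree-d monomials in n+1 homogeneous coordinates.
N = C(n+d, d) - 1
N = C(2+3, 3) - 1
N = C(5, 3) - 1
C(5, 3) = 10
N = 10 - 1 = 9

9


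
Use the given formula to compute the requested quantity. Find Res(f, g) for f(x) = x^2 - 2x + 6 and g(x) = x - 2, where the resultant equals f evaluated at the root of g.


For Res(f, x - c), we evaluate f at x = c.
f(2) = 2^2 - 2*2 + 6
= 4 - 4 + 6
= 0 + 6 = 6
Res(f, g) = 6

6


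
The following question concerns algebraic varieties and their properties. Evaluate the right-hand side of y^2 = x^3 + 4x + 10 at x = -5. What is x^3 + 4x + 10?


Compute x^3 + 4x + 10 at x = -5:
x^3 = (-5)^3 = -125
4*x = 4*(-5) = -20
Sum: -125 - 20 + 10 = -135

-135


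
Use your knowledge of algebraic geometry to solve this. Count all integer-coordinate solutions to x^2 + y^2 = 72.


Systematically check integer values of x where x^2 <= 72.
For each valid x, check if 72 - x^2 is a perfect square.
x=6: 72 - 36 = 36, sqrt = 6 (valid)
Total integer solutions found: 4

4


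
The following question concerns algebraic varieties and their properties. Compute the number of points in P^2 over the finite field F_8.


P^2(F_8) has (q^(n+1) - 1)/(q - 1) points.
= 8^2 + 8^1 + 8^0
= 64 + 8 + 1
= 73

73


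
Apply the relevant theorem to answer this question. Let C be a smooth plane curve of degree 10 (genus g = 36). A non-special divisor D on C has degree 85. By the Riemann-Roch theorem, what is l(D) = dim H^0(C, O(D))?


First, compute the genus of a smooth plane curve of degree 10:
g = (d-1)(d-2)/2 = (10-1)(10-2)/2 = 36
For a non-special divisor D (i.e., h^1(D) = 0), Riemann-Roch gives:
l(D) = deg(D) - g + 1
Since deg(D) = 85 >= 2g - 1 = 71, D is non-special.
l(D) = 85 - 36 + 1 = 50

50


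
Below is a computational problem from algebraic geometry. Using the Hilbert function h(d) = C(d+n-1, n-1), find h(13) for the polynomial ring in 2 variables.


The Hilbert function for the polynomial ring in 2 variables is:
h(d) = C(d+n-1, n-1)
h(13) = C(13+2-1, 2-1) = C(14, 1)
= 14! / (1! * 13!)
= 14

14


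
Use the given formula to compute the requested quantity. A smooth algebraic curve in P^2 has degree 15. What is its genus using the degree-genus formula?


Using the genus formula for smooth plane curves:
g = (d-1)(d-2)/2
g = (15-1)(15-2)/2
g = 14*13/2
g = 182/2 = 91

91


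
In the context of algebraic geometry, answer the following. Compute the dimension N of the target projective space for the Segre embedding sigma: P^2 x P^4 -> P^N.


The Segre embedding maps P^m x P^n into P^N via
all products of coordinates from each factor.
N = (m+1)(n+1) - 1
N = (2+1)(4+1) - 1
N = 3*5 - 1
N = 15 - 1 = 14

14


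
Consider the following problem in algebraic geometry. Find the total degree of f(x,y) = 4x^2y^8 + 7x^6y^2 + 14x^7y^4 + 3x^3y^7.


Examine each term for its total degree (sum of exponents).
  Term '4x^2y^8' has total degree 2+8 = 10.
  Term '7x^6y^2' has total degree 6+2 = 8.
  Term '14x^7y^4' has total degree 7+4 = 11.
  Term '3x^3y^7' has total degree 3+7 = 10.
The maximum total degree among all terms is 11.

11


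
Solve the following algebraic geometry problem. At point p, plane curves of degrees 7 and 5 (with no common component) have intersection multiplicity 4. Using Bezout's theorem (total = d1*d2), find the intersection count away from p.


By Bezout's theorem, the total intersection number is d1 * d2.
Total = 7 * 5 = 35
Intersection multiplicity at p = 4
Remaining intersections = 35 - 4 = 31

31


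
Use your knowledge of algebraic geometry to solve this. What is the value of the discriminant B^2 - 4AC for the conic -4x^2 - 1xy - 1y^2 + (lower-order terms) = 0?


The discriminant of a conic Ax^2 + Bxy + Cy^2 + ... = 0 is B^2 - 4AC.
B^2 = (-1)^2 = 1
4AC = 4*(-4)*(-1) = 16
Discriminant = 1 - 16 = -15

-15


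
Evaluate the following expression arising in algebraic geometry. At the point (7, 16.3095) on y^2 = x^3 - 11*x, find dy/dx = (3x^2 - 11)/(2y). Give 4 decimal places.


Using implicit differentiation of y^2 = x^3 - 11*x:
2y * dy/dx = 3x^2 - 11
dy/dx = (3x^2 - 11)/(2y)
Numerator: 3*7^2 - 11 = 136
Denominator: 2*16.3095 = 32.619
dy/dx = 136/32.619 = 4.1693

4.1693


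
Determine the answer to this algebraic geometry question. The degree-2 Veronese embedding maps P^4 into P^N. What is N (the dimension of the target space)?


The Veronese embedding v_d: P^n -> P^N maps each point to all
degree-d monomials in n+1 homogeneous coordinates.
N = C(n+d, d) - 1
N = C(4+2, 2) - 1
N = C(6, 2) - 1
C(6, 2) = 15
N = 15 - 1 = 14

14


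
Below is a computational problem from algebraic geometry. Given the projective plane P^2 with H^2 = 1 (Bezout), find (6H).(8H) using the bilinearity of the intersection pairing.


Using bilinearity of the intersection pairing on the projective plane P^2:
(aH).(bH) = ab * (H.H)
We have H^2 = 1 (Bezout).
D.E = (6H).(8H) = 6*8*1
= 48*1
= 48

48


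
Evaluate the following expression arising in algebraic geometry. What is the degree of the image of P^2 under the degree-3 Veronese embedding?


The Veronese variety v_3(P^2) has degree d^r.
d^r = 3^2 = 9

9


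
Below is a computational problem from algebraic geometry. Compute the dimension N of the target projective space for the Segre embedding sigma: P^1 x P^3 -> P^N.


The Segre embedding maps P^m x P^n into P^N via
all products of coordinates from each factor.
N = (m+1)(n+1) - 1
N = (1+1)(3+1) - 1
N = 2*4 - 1
N = 8 - 1 = 7

7


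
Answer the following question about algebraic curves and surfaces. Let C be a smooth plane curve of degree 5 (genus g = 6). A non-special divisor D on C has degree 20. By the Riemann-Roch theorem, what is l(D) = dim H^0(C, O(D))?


First, compute the genus of a smooth plane curve of degree 5:
g = (d-1)(d-2)/2 = (5-1)(5-2)/2 = 6
For a non-special divisor D (i.e., h^1(D) = 0), Riemann-Roch gives:
l(D) = deg(D) - g + 1
Since deg(D) = 20 >= 2g - 1 = 11, D is non-special.
l(D) = 20 - 6 + 1 = 15

15


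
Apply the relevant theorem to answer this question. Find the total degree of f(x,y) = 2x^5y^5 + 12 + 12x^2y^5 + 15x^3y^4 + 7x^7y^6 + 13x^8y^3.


Examine each term for its total degree (sum of exponents).
  Term '2x^5y^5' has total degree 5+5 = 10.
  Term '12' has total degree 0+0 = 0.
  Term '12x^2y^5' has total degree 2+5 = 7.
  Term '15x^3y^4' has total degree 3+4 = 7.
  Term '7x^7y^6' has total degree 7+6 = 13.
  Term '13x^8y^3' has total degree 8+3 = 11.
The maximum total degree among all terms is 13.

13


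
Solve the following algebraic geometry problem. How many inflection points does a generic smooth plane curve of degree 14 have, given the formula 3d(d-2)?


For a general smooth plane curve C of degree d, the inflection points are
the intersection of C with its Hessian curve, which has degree 3(d-2).
By Bezout, the total intersection number is d * 3(d-2) = 14 * 36 = 504.
For a general curve every flex is ordinary, so each contributes
multiplicity 1 to C·Hess(C), and the number of distinct inflection
points is 3d(d-2).
Inflection points = 3*14*(14-2) = 3*14*12 = 504

504


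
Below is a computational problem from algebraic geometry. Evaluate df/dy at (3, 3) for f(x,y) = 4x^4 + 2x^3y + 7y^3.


df/dy = 2*x^3 + 3*7*y^2
At (3,3): 2*3^3 + 3*7*3^2
= 54 + 189
= 243

243


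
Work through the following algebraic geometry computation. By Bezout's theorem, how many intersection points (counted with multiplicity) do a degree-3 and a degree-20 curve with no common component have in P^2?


Bezout's theorem states the intersection count equals the product of degrees.
Intersection count = 3 * 20 = 60

60


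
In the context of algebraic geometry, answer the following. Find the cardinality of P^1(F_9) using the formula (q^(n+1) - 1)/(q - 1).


P^1(F_9) has (q^(n+1) - 1)/(q - 1) points.
= 9^1 + 9^0
= 9 + 1
= 10

10


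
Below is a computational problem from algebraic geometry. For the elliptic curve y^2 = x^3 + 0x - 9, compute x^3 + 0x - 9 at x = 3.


Compute x^3 + 0x - 9 at x = 3:
x^3 = 3^3 = 27
0*x = 0*3 = 0
Sum: 27 + 0 - 9 = 18

18


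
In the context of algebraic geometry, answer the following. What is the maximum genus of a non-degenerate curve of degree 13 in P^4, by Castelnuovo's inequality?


Castelnuovo's bound: write d - 1 = m(r-1) + epsilon with 0 <= epsilon < r-1.
d - 1 = 13 - 1 = 12
r - 1 = 4 - 1 = 3
12 = 4*3 + 0, so m = 4, epsilon = 0
pi(d, r) = m(m-1)(r-1)/2 + m*epsilon
= 4*3*3/2 + 4*0
= 36/2 + 0
= 18 + 0 = 18

18


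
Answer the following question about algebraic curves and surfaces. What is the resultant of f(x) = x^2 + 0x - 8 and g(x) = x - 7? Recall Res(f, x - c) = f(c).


For Res(f, x - c), we evaluate f at x = c.
f(7) = 7^2 + 0*7 - 8
= 49 + 0 - 8
= 49 - 8 = 41
Res(f, g) = 41

41


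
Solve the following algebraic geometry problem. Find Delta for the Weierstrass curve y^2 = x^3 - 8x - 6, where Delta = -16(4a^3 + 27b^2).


Compute each component:
4a^3 = 4*(-8)^3 = 4*(-512) = -2048
27b^2 = 27*(-6)^2 = 27*36 = 972
4a^3 + 27b^2 = -2048 + 972 = -1076
Delta = -16*(-1076) = 17216

17216


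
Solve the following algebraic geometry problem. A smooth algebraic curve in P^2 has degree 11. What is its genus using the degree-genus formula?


Using the genus formula for smooth plane curves:
g = (d-1)(d-2)/2
g = (11-1)(11-2)/2
g = 10*9/2
g = 90/2 = 45

45


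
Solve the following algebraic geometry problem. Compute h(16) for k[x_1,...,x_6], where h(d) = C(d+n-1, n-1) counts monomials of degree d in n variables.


The Hilbert function for the polynomial ring in 6 variables is:
h(d) = C(d+n-1, n-1)
h(16) = C(16+6-1, 6-1) = C(21, 5)
= 21! / (5! * 16!)
= 20349

20349


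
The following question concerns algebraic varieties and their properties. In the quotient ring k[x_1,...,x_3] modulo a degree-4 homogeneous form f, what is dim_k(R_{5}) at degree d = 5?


For R = k[x_1,...,x_n]/(f) with f homogeneous of degree e:
The Hilbert series is (1 - t^e)/(1 - t)^n.
So h(d) = C(d+n-1, n-1) - C(d-e+n-1, n-1) for d >= e.
With n=3, e=4, d=5:
C(5+3-1, 3-1) = C(7, 2) = 21
C(5-4+3-1, 3-1) = C(3, 2) = 3
h(5) = 21 - 3 = 18

18


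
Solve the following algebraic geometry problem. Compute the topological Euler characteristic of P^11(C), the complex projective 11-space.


The complex projective space P^11 has one cell in each even real dimension 0, 2, ..., 22.
The cohomology groups are H^{2k}(P^11) = Z for k = 0,...,11, and 0 otherwise.
Euler characteristic = sum of Betti numbers = 1 per even-dimensional cohomology group.
chi(P^11) = 11 + 1 = 12

12


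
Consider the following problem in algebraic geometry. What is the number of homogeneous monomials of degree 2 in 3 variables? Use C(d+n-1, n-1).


The number of degree-2 monomials in 3 variables is C(d+n-1, n-1).
= C(2+3-1, 3-1) = C(4, 2)
= 6

6


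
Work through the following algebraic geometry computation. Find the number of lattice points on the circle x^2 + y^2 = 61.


Systematically check integer values of x where x^2 <= 61.
For each valid x, check if 61 - x^2 is a perfect square.
x=5: 61 - 25 = 36, sqrt = 6 (valid)
x=6: 61 - 36 = 25, sqrt = 5 (valid)
Total integer solutions found: 8

8


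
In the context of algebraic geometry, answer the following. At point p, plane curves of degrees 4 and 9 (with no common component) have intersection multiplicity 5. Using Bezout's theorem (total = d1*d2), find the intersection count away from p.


By Bezout's theorem, the total intersection number is d1 * d2.
Total = 4 * 9 = 36
Intersection multiplicity at p = 5
Remaining intersections = 36 - 5 = 31

31


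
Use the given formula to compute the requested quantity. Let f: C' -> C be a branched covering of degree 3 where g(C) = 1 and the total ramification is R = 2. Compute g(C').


Riemann-Hurwitz formula: 2g' - 2 = d(2g - 2) + R
Given: d = 3, g = 1, R = 2
2g' - 2 = 3*(2*1 - 2) + 2
2g' - 2 = 3*0 + 2
2g' - 2 = 0 + 2 = 2
2g' = 4
g' = 2

2


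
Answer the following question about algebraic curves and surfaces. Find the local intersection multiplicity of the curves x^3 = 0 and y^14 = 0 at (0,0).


The intersection multiplicity of V(x^a) and V(y^b) at the origin is:
I(O; V(x^3), V(y^14)) = dim_k(k[x,y]/(x^3, y^14))
A basis for k[x,y]/(x^3, y^14) is the set of monomials x^i * y^j
where 0 <= i < 3 and 0 <= j < 14.
The number of such monomials is 3 * 14 = 42

42


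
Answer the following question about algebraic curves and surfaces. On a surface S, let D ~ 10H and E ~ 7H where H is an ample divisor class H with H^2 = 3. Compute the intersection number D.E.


Using bilinearity of the intersection pairing on a surface S:
(aH).(bH) = ab * (H.H)
We have H^2 = 3.
D.E = (10H).(7H) = 10*7*3
= 70*3
= 210

210


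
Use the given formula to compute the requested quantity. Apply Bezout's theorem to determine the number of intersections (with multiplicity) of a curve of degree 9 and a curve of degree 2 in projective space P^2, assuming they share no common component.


Bezout's theorem states the intersection count equals the product of degrees.
Intersection count = 9 * 2 = 18

18


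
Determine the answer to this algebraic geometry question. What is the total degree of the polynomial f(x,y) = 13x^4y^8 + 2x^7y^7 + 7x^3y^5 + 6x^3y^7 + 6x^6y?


Examine each term for its total degree (sum of exponents).
  Term '13x^4y^8' has total degree 4+8 = 12.
  Term '2x^7y^7' has total degree 7+7 = 14.
  Term '7x^3y^5' has total degree 3+5 = 8.
  Term '6x^3y^7' has total degree 3+7 = 10.
  Term '6x^6y' has total degree 6+1 = 7.
The maximum total degree among all terms is 14.

14


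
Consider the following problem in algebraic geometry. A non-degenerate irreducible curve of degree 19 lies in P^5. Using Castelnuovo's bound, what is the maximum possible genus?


Castelnuovo's bound: write d - 1 = m(r-1) + epsilon with 0 <= epsilon < r-1.
d - 1 = 19 - 1 = 18
r - 1 = 5 - 1 = 4
18 = 4*4 + 2, so m = 4, epsilon = 2
pi(d, r) = m(m-1)(r-1)/2 + m*epsilon
= 4*3*4/2 + 4*2
= 48/2 + 8
= 24 + 8 = 32

32


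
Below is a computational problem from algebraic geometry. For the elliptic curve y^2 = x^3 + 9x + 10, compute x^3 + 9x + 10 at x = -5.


Compute x^3 + 9x + 10 at x = -5:
x^3 = (-5)^3 = -125
9*x = 9*(-5) = -45
Sum: -125 - 45 + 10 = -160

-160


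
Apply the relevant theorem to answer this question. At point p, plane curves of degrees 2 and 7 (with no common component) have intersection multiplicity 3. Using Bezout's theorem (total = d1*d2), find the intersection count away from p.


By Bezout's theorem, the total intersection number is d1 * d2.
Total = 2 * 7 = 14
Intersection multiplicity at p = 3
Remaining intersections = 14 - 3 = 11

11


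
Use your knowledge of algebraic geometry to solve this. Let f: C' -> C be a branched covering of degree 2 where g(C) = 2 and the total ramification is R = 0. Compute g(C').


Riemann-Hurwitz formula: 2g' - 2 = d(2g - 2) + R
Given: d = 2, g = 2, R = 0
2g' - 2 = 2*(2*2 - 2) + 0
2g' - 2 = 2*2 + 0
2g' - 2 = 4 + 0 = 4
2g' = 6
g' = 3

3


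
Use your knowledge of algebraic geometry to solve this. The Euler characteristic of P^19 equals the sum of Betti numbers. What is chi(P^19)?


The complex projective space P^19 has one cell in each even real dimension 0, 2, ..., 38.
The cohomology groups are H^{2k}(P^19) = Z for k = 0,...,19, and 0 otherwise.
Euler characteristic = sum of Betti numbers = 1 per even-dimensional cohomology group.
chi(P^19) = 19 + 1 = 20

20


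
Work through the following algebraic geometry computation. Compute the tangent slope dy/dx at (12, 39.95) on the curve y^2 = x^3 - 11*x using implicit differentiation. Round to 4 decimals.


Using implicit differentiation of y^2 = x^3 - 11*x:
2y * dy/dx = 3x^2 - 11
dy/dx = (3x^2 - 11)/(2y)
Numerator: 3*12^2 - 11 = 421
Denominator: 2*39.95 = 79.9
dy/dx = 421/79.9 = 5.2691

5.2691


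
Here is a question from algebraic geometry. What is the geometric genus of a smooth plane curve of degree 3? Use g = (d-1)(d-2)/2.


Using the genus formula for smooth plane curves:
g = (d-1)(d-2)/2
g = (3-1)(3-2)/2
g = 2*1/2
g = 2/2 = 1

1


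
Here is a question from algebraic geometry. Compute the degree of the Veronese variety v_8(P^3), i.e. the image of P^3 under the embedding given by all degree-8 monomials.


The Veronese variety v_8(P^3) has degree d^r.
d^r = 8^3 = 512

512


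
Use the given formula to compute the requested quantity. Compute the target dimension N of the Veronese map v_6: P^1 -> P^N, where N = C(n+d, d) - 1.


The Veronese embedding v_d: P^n -> P^N maps each point to all
degree-d monomials in n+1 homogeneous coordinates.
N = C(n+d, d) - 1
N = C(1+6, 6) - 1
N = C(7, 6) - 1
C(7, 6) = 7
N = 7 - 1 = 6

6


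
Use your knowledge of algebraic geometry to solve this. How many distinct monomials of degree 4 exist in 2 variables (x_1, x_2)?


The number of degree-4 monomials in 2 variables is C(d+n-1, n-1).
= C(4+2-1, 2-1) = C(5, 1)
= 5

5


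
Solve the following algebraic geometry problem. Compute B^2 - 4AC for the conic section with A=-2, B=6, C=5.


The discriminant of a conic Ax^2 + Bxy + Cy^2 + ... = 0 is B^2 - 4AC.
B^2 = 6^2 = 36
4AC = 4*(-2)*5 = -40
Discriminant = 36 + 40 = 76

76


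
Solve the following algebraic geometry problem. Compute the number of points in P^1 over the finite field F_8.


P^1(F_8) has (q^(n+1) - 1)/(q - 1) points.
= 8^1 + 8^0
= 8 + 1
= 9

9
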